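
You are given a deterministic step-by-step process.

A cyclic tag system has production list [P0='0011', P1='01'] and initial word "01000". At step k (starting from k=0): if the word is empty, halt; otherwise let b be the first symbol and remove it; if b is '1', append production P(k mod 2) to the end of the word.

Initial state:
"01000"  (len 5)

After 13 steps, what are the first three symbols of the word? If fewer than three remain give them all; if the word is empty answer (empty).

001

t=0: "01000"  (len 5)
t=1: "1000"  (len 4)
t=2: "00001"  (len 5)
t=3: "0001"  (len 4)
t=4: "001"  (len 3)
t=5: "01"  (len 2)
t=6: "1"  (len 1)
t=7: "0011"  (len 4)
t=8: "011"  (len 3)
t=9: "11"  (len 2)
t=10: "101"  (len 3)
t=11: "010011"  (len 6)
t=12: "10011"  (len 5)
t=13: "00110011"  (len 8)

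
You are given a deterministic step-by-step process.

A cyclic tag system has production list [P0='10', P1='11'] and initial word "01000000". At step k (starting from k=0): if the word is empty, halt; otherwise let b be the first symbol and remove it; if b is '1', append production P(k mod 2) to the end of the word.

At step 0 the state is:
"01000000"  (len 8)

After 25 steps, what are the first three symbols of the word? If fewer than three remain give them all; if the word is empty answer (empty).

[0] "01000000"  (len 8)
[1] "1000000"  (len 7)
[2] "00000011"  (len 8)
[3] "0000011"  (len 7)
[4] "000011"  (len 6)
[5] "00011"  (len 5)
[6] "0011"  (len 4)
[7] "011"  (len 3)
[8] "11"  (len 2)
[9] "110"  (len 3)
[10] "1011"  (len 4)
[11] "01110"  (len 5)
[12] "1110"  (len 4)
[13] "11010"  (len 5)
[14] "101011"  (len 6)
[15] "0101110"  (len 7)
[16] "101110"  (len 6)
[17] "0111010"  (len 7)
[18] "111010"  (len 6)
[19] "1101010"  (len 7)
[20] "10101011"  (len 8)
[21] "010101110"  (len 9)
[22] "10101110"  (len 8)
[23] "010111010"  (len 9)
[24] "10111010"  (len 8)
[25] "011101010"  (len 9)

011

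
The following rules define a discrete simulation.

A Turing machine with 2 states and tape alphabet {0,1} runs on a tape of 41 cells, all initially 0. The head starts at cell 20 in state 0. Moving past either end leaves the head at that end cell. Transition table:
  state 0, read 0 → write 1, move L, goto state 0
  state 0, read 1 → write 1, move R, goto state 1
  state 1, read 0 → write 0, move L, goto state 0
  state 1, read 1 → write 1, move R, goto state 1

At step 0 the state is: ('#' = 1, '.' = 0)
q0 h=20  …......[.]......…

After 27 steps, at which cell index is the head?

t=0: q0 h=20  …......[.]......…
t=1: q0 h=19  …......[.]#.....…
t=2: q0 h=18  …......[.]##....…
t=3: q0 h=17  …......[.]###...…
t=4: q0 h=16  …......[.]####..…
t=5: q0 h=15  …......[.]#####.…
t=6: q0 h=14  …......[.]######…
t=7: q0 h=13  …......[.]######…
t=8: q0 h=12  …......[.]######…
t=9: q0 h=11  …......[.]######…
t=10: q0 h=10  …......[.]######…
t=11: q0 h= 9  …......[.]######…
t=12: q0 h= 8  …......[.]######…
t=13: q0 h= 7  …......[.]######…
t=14: q0 h= 6  |......[.]######…
t=15: q0 h= 5  |.....[.]######…
t=16: q0 h= 4  |....[.]######…
t=17: q0 h= 3  |...[.]######…
t=18: q0 h= 2  |..[.]######…
t=19: q0 h= 1  |.[.]######…
t=20: q0 h= 0  |[.]######…
t=21: q0 h= 0  |[#]######…
t=22: q1 h= 1  |#[#]######…
t=23: q1 h= 2  |##[#]######…
t=24: q1 h= 3  |###[#]######…
t=25: q1 h= 4  |####[#]######…
t=26: q1 h= 5  |#####[#]######…
t=27: q1 h= 6  |######[#]######…

6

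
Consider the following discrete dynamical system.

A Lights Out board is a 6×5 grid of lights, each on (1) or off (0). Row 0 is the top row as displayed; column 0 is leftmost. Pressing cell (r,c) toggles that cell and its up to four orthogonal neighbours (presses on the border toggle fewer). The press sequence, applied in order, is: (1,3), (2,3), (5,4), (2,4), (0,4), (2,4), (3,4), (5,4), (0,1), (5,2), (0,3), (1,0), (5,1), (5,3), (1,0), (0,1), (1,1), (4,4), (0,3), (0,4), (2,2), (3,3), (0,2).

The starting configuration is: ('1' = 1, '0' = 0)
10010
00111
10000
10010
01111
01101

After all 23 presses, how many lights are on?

14

[0] 10010
00111
10000
10010
01111
01101
[1] 10000
00000
10010
10010
01111
01101
[2] 10000
00010
10101
10000
01111
01101
[3] 10000
00010
10101
10000
01110
01110
[4] 10000
00011
10110
10001
01110
01110
[5] 10011
00010
10110
10001
01110
01110
[6] 10011
00011
10101
10000
01110
01110
[7] 10011
00011
10100
10011
01111
01110
[8] 10011
00011
10100
10011
01110
01101
[9] 01111
01011
10100
10011
01110
01101
[10] 01111
01011
10100
10011
01010
00011
[11] 01000
01001
10100
10011
01010
00011
[12] 11000
10001
00100
10011
01010
00011
[13] 11000
10001
00100
10011
00010
11111
[14] 11000
10001
00100
10011
00000
11000
[15] 01000
01001
10100
10011
00000
11000
[16] 10100
00001
10100
10011
00000
11000
[17] 11100
11101
11100
10011
00000
11000
[18] 11100
11101
11100
10010
00011
11001
[19] 11011
11111
11100
10010
00011
11001
[20] 11000
11110
11100
10010
00011
11001
[21] 11000
11010
10010
10110
00011
11001
[22] 11000
11010
10000
10001
00001
11001
[23] 10110
11110
10000
10001
00001
11001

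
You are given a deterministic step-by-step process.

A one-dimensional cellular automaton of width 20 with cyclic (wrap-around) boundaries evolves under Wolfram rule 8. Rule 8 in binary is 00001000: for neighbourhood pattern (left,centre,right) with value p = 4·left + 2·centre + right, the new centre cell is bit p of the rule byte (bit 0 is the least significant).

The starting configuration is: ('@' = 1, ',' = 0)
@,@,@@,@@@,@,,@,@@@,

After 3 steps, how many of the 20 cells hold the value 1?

0

t=0: @,@,@@,@@@,@,,@,@@@,
t=1: ,,,,@,,@,,,,,,,,@,,,
t=2: ,,,,,,,,,,,,,,,,,,,,
t=3: ,,,,,,,,,,,,,,,,,,,,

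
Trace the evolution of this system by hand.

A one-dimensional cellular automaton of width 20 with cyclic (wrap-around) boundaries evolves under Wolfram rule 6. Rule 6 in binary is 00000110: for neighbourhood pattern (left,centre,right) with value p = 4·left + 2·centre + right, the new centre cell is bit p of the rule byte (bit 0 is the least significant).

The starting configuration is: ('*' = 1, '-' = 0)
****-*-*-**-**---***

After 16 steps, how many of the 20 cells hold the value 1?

t=0: ****-*-*-**-**---***
t=1: -----*-*--------*---
t=2: ----**-*-------**---
t=3: ---*---*------*-----
t=4: --**--**-----**-----
t=5: -*---*------*-------
t=6: **--**-----**-------
t=7: ---*------*--------*
t=8: --**-----**-------**
t=9: -*------*--------*--
t=10: **-----**-------**--
t=11: ------*--------*---*
t=12: -----**-------**--**
t=13: ----*--------*---*--
t=14: ---**-------**--**--
t=15: --*--------*---*----
t=16: -**-------**--**----

6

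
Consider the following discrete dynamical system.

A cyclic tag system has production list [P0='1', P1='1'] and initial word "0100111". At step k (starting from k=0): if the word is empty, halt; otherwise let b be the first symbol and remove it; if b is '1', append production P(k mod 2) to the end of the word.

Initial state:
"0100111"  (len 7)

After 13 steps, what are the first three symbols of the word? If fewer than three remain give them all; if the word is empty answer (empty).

t=0: "0100111"  (len 7)
t=1: "100111"  (len 6)
t=2: "001111"  (len 6)
t=3: "01111"  (len 5)
t=4: "1111"  (len 4)
t=5: "1111"  (len 4)
t=6: "1111"  (len 4)
t=7: "1111"  (len 4)
t=8: "1111"  (len 4)
t=9: "1111"  (len 4)
t=10: "1111"  (len 4)
t=11: "1111"  (len 4)
t=12: "1111"  (len 4)
t=13: "1111"  (len 4)

111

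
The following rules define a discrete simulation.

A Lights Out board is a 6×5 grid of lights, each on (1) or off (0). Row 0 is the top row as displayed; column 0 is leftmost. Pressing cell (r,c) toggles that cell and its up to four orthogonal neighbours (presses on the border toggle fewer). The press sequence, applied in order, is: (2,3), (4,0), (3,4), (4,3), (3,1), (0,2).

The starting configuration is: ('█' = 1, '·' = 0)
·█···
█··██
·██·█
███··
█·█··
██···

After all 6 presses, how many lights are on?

step 0: ·█···
█··██
·██·█
███··
█·█··
██···
step 1: ·█···
█···█
·█·█·
████·
█·█··
██···
step 2: ·█···
█···█
·█·█·
·███·
·██··
·█···
step 3: ·█···
█···█
·█·██
·██·█
·██·█
·█···
step 4: ·█···
█···█
·█·██
·████
·█·█·
·█·█·
step 5: ·█···
█···█
···██
█··██
···█·
·█·█·
step 6: ··██·
█·█·█
···██
█··██
···█·
·█·█·

13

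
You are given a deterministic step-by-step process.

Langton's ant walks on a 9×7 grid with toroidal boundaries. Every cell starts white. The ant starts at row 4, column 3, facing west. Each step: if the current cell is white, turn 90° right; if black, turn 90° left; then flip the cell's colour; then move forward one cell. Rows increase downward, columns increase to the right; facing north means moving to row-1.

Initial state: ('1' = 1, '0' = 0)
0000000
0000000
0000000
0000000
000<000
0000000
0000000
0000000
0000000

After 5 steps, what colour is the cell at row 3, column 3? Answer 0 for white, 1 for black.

1

[0] 0000000
0000000
0000000
0000000
000<000
0000000
0000000
0000000
0000000
[1] 0000000
0000000
0000000
000^000
0001000
0000000
0000000
0000000
0000000
[2] 0000000
0000000
0000000
0001>00
0001000
0000000
0000000
0000000
0000000
[3] 0000000
0000000
0000000
0001100
0001v00
0000000
0000000
0000000
0000000
[4] 0000000
0000000
0000000
0001100
000<100
0000000
0000000
0000000
0000000
[5] 0000000
0000000
0000000
0001100
0000100
000v000
0000000
0000000
0000000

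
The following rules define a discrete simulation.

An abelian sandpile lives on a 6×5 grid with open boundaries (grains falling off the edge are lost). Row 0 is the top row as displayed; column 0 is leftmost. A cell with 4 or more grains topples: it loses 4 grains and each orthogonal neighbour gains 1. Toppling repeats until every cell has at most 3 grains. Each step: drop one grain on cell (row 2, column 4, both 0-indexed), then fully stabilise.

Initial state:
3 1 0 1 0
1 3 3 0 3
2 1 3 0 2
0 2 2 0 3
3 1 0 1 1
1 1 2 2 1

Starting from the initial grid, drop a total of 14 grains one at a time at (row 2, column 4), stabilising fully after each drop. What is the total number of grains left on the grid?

51

gen 0: 3 1 0 1 0
1 3 3 0 3
2 1 3 0 2
0 2 2 0 3
3 1 0 1 1
1 1 2 2 1
gen 1: 3 1 0 1 0
1 3 3 0 3
2 1 3 0 3
0 2 2 0 3
3 1 0 1 1
1 1 2 2 1
gen 2: 3 1 0 1 1
1 3 3 1 0
2 1 3 1 2
0 2 2 1 0
3 1 0 1 2
1 1 2 2 1
gen 3: 3 1 0 1 1
1 3 3 1 0
2 1 3 1 3
0 2 2 1 0
3 1 0 1 2
1 1 2 2 1
gen 4: 3 1 0 1 1
1 3 3 1 1
2 1 3 2 0
0 2 2 1 1
3 1 0 1 2
1 1 2 2 1
gen 5: 3 1 0 1 1
1 3 3 1 1
2 1 3 2 1
0 2 2 1 1
3 1 0 1 2
1 1 2 2 1
gen 6: 3 1 0 1 1
1 3 3 1 1
2 1 3 2 2
0 2 2 1 1
3 1 0 1 2
1 1 2 2 1
gen 7: 3 1 0 1 1
1 3 3 1 1
2 1 3 2 3
0 2 2 1 1
3 1 0 1 2
1 1 2 2 1
gen 8: 3 1 0 1 1
1 3 3 1 2
2 1 3 3 0
0 2 2 1 2
3 1 0 1 2
1 1 2 2 1
gen 9: 3 1 0 1 1
1 3 3 1 2
2 1 3 3 1
0 2 2 1 2
3 1 0 1 2
1 1 2 2 1
gen 10: 3 1 0 1 1
1 3 3 1 2
2 1 3 3 2
0 2 2 1 2
3 1 0 1 2
1 1 2 2 1
gen 11: 3 1 0 1 1
1 3 3 1 2
2 1 3 3 3
0 2 2 1 2
3 1 0 1 2
1 1 2 2 1
gen 12: 3 2 1 1 1
2 0 1 3 3
2 3 1 1 1
0 2 3 2 3
3 1 0 1 2
1 1 2 2 1
gen 13: 3 2 1 1 1
2 0 1 3 3
2 3 1 1 2
0 2 3 2 3
3 1 0 1 2
1 1 2 2 1
gen 14: 3 2 1 1 1
2 0 1 3 3
2 3 1 1 3
0 2 3 2 3
3 1 0 1 2
1 1 2 2 1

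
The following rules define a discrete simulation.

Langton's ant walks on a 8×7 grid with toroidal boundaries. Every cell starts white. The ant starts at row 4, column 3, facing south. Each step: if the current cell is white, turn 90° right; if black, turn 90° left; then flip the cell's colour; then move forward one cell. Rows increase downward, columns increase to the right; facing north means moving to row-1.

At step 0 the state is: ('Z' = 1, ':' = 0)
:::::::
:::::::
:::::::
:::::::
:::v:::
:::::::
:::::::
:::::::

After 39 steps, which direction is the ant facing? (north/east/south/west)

gen 0: :::::::
:::::::
:::::::
:::::::
:::v:::
:::::::
:::::::
:::::::
gen 1: :::::::
:::::::
:::::::
:::::::
::<Z:::
:::::::
:::::::
:::::::
gen 2: :::::::
:::::::
:::::::
::^::::
::ZZ:::
:::::::
:::::::
:::::::
gen 3: :::::::
:::::::
:::::::
::Z>:::
::ZZ:::
:::::::
:::::::
:::::::
gen 4: :::::::
:::::::
:::::::
::ZZ:::
::Zv:::
:::::::
:::::::
:::::::
gen 5: :::::::
:::::::
:::::::
::ZZ:::
::Z:>::
:::::::
:::::::
:::::::
gen 6: :::::::
:::::::
:::::::
::ZZ:::
::Z:Z::
::::v::
:::::::
:::::::
gen 7: :::::::
:::::::
:::::::
::ZZ:::
::Z:Z::
:::<Z::
:::::::
:::::::
gen 8: :::::::
:::::::
:::::::
::ZZ:::
::Z^Z::
:::ZZ::
:::::::
:::::::
gen 9: :::::::
:::::::
:::::::
::ZZ:::
::ZZ>::
:::ZZ::
:::::::
:::::::
gen 10: :::::::
:::::::
:::::::
::ZZ^::
::ZZ:::
:::ZZ::
:::::::
:::::::
gen 11: :::::::
:::::::
:::::::
::ZZZ>:
::ZZ:::
:::ZZ::
:::::::
:::::::
gen 12: :::::::
:::::::
:::::::
::ZZZZ:
::ZZ:v:
:::ZZ::
:::::::
:::::::
gen 13: :::::::
:::::::
:::::::
::ZZZZ:
::ZZ<Z:
:::ZZ::
:::::::
:::::::
gen 14: :::::::
:::::::
:::::::
::ZZ^Z:
::ZZZZ:
:::ZZ::
:::::::
:::::::
gen 15: :::::::
:::::::
:::::::
::Z<:Z:
::ZZZZ:
:::ZZ::
:::::::
:::::::
gen 16: :::::::
:::::::
:::::::
::Z::Z:
::ZvZZ:
:::ZZ::
:::::::
:::::::
gen 17: :::::::
:::::::
:::::::
::Z::Z:
::Z:>Z:
:::ZZ::
:::::::
:::::::
gen 18: :::::::
:::::::
:::::::
::Z:^Z:
::Z::Z:
:::ZZ::
:::::::
:::::::
gen 19: :::::::
:::::::
:::::::
::Z:Z>:
::Z::Z:
:::ZZ::
:::::::
:::::::
gen 20: :::::::
:::::::
:::::^:
::Z:Z::
::Z::Z:
:::ZZ::
:::::::
:::::::
gen 21: :::::::
:::::::
:::::Z>
::Z:Z::
::Z::Z:
:::ZZ::
:::::::
:::::::
gen 22: :::::::
:::::::
:::::ZZ
::Z:Z:v
::Z::Z:
:::ZZ::
:::::::
:::::::
gen 23: :::::::
:::::::
:::::ZZ
::Z:Z<Z
::Z::Z:
:::ZZ::
:::::::
:::::::
gen 24: :::::::
:::::::
:::::^Z
::Z:ZZZ
::Z::Z:
:::ZZ::
:::::::
:::::::
gen 25: :::::::
:::::::
::::<:Z
::Z:ZZZ
::Z::Z:
:::ZZ::
:::::::
:::::::
gen 26: :::::::
::::^::
::::Z:Z
::Z:ZZZ
::Z::Z:
:::ZZ::
:::::::
:::::::
gen 27: :::::::
::::Z>:
::::Z:Z
::Z:ZZZ
::Z::Z:
:::ZZ::
:::::::
:::::::
gen 28: :::::::
::::ZZ:
::::ZvZ
::Z:ZZZ
::Z::Z:
:::ZZ::
:::::::
:::::::
gen 29: :::::::
::::ZZ:
::::<ZZ
::Z:ZZZ
::Z::Z:
:::ZZ::
:::::::
:::::::
gen 30: :::::::
::::ZZ:
:::::ZZ
::Z:vZZ
::Z::Z:
:::ZZ::
:::::::
:::::::
gen 31: :::::::
::::ZZ:
:::::ZZ
::Z::>Z
::Z::Z:
:::ZZ::
:::::::
:::::::
gen 32: :::::::
::::ZZ:
:::::^Z
::Z:::Z
::Z::Z:
:::ZZ::
:::::::
:::::::
gen 33: :::::::
::::ZZ:
::::<:Z
::Z:::Z
::Z::Z:
:::ZZ::
:::::::
:::::::
gen 34: :::::::
::::^Z:
::::Z:Z
::Z:::Z
::Z::Z:
:::ZZ::
:::::::
:::::::
gen 35: :::::::
:::<:Z:
::::Z:Z
::Z:::Z
::Z::Z:
:::ZZ::
:::::::
:::::::
gen 36: :::^:::
:::Z:Z:
::::Z:Z
::Z:::Z
::Z::Z:
:::ZZ::
:::::::
:::::::
gen 37: :::Z>::
:::Z:Z:
::::Z:Z
::Z:::Z
::Z::Z:
:::ZZ::
:::::::
:::::::
gen 38: :::ZZ::
:::ZvZ:
::::Z:Z
::Z:::Z
::Z::Z:
:::ZZ::
:::::::
:::::::
gen 39: :::ZZ::
:::<ZZ:
::::Z:Z
::Z:::Z
::Z::Z:
:::ZZ::
:::::::
:::::::

west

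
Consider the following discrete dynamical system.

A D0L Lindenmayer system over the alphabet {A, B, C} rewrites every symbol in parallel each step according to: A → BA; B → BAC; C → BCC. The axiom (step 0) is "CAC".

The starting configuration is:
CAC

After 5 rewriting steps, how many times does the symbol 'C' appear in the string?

k=0  CAC
k=1  BCCBABCC
k=2  BACBCCBCCBACBABACBCCBCC
k=3  BACBABCCBACBCCBCCBACBCCBCCBACBABCCBACBABACBABCCBACBCCBCCBACBCCBCC
k=4  BACBABCCBACBABACBCCBCCBACBABCCBACBCCBCCBACBCCBCCBACBABCCBA…BCCBCCBACBABCCBACBCCBCCBACBCCBCCBACBABCCBACBCCBCCBACBCCBCC  (len 183)
k=5  BACBABCCBACBABACBCCBCCBACBABCCBACBABACBABCCBACBCCBCCBACBCC…BCCBCCBACBABCCBACBCCBCCBACBCCBCCBACBABCCBACBCCBCCBACBCCBCC  (len 514)

231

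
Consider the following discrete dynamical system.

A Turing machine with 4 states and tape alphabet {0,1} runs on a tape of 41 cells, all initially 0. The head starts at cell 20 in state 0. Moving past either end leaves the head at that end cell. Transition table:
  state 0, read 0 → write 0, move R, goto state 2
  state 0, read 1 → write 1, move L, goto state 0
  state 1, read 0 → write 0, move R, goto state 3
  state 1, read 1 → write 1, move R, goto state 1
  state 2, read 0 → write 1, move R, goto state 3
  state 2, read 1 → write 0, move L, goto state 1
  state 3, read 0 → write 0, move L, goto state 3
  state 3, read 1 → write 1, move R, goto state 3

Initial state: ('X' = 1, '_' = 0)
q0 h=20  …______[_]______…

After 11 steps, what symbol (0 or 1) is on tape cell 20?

0

step 0: q0 h=20  …______[_]______…
step 1: q2 h=21  …______[_]______…
step 2: q3 h=22  …_____X[_]______…
step 3: q3 h=21  …______[X]______…
step 4: q3 h=22  …_____X[_]______…
step 5: q3 h=21  …______[X]______…
step 6: q3 h=22  …_____X[_]______…
step 7: q3 h=21  …______[X]______…
step 8: q3 h=22  …_____X[_]______…
step 9: q3 h=21  …______[X]______…
step 10: q3 h=22  …_____X[_]______…
step 11: q3 h=21  …______[X]______…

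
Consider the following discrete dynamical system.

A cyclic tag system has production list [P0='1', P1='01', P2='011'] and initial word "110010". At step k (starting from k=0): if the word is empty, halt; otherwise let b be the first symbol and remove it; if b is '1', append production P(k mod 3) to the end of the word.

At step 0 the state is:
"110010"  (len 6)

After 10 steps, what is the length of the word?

k=0  "110010"  (len 6)
k=1  "100101"  (len 6)
k=2  "0010101"  (len 7)
k=3  "010101"  (len 6)
k=4  "10101"  (len 5)
k=5  "010101"  (len 6)
k=6  "10101"  (len 5)
k=7  "01011"  (len 5)
k=8  "1011"  (len 4)
k=9  "011011"  (len 6)
k=10  "11011"  (len 5)

5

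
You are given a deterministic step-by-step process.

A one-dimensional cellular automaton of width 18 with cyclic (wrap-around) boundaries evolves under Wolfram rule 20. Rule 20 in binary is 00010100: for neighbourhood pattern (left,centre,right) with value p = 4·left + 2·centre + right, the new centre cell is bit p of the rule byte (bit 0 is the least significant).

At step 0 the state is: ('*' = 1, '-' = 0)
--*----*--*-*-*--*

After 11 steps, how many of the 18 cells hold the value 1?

6

gen 0: --*----*--*-*-*--*
gen 1: *-**---**-*-*-**-*
gen 2: ----*-----*-*-----
gen 3: ----**----*-**----
gen 4: ------*---*---*---
gen 5: ------**--**--**--
gen 6: --------*---*---*-
gen 7: --------**--**--**
gen 8: *---------*---*---
gen 9: **--------**--**--
gen 10: --*---------*---*-
gen 11: --**--------**--**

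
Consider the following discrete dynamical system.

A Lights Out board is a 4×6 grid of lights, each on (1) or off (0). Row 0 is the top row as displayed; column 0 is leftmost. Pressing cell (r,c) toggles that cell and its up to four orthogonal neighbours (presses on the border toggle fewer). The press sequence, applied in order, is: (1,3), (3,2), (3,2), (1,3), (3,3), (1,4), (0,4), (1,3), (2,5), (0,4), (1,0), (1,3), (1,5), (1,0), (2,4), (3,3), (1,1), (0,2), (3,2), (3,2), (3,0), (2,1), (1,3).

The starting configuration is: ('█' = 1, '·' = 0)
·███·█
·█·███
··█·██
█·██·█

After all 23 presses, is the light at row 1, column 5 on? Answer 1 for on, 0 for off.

0

step 0: ·███·█
·█·███
··█·██
█·██·█
step 1: ·██··█
·██··█
··████
█·██·█
step 2: ·██··█
·██··█
···███
██···█
step 3: ·██··█
·██··█
··████
█·██·█
step 4: ·███·█
·█·███
··█·██
█·██·█
step 5: ·███·█
·█·███
··████
█···██
step 6: ·█████
·█····
··██·█
█···██
step 7: ·██···
·█··█·
··██·█
█···██
step 8: ·███··
·███··
··█··█
█···██
step 9: ·███··
·███·█
··█·█·
█···█·
step 10: ·██·██
·█████
··█·█·
█···█·
step 11: ███·██
█·████
█·█·█·
█···█·
step 12: ██████
█····█
█·███·
█···█·
step 13: █████·
█···█·
█·████
█···█·
step 14: ·████·
·█··█·
··████
█···█·
step 15: ·████·
·█····
··█···
█·····
step 16: ·████·
·█····
··██··
█·███·
step 17: ··███·
█·█···
·███··
█·███·
step 18: ·█··█·
█·····
·███··
█·███·
step 19: ·█··█·
█·····
·█·█··
██··█·
step 20: ·█··█·
█·····
·███··
█·███·
step 21: ·█··█·
█·····
████··
·████·
step 22: ·█··█·
██····
···█··
··███·
step 23: ·█·██·
█████·
······
··███·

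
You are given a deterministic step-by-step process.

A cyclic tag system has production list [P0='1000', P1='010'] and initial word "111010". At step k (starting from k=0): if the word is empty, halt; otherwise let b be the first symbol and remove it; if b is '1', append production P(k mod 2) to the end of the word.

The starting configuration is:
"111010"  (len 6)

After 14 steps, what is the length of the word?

0) "111010"  (len 6)
1) "110101000"  (len 9)
2) "10101000010"  (len 11)
3) "01010000101000"  (len 14)
4) "1010000101000"  (len 13)
5) "0100001010001000"  (len 16)
6) "100001010001000"  (len 15)
7) "000010100010001000"  (len 18)
8) "00010100010001000"  (len 17)
9) "0010100010001000"  (len 16)
10) "010100010001000"  (len 15)
11) "10100010001000"  (len 14)
12) "0100010001000010"  (len 16)
13) "100010001000010"  (len 15)
14) "00010001000010010"  (len 17)

17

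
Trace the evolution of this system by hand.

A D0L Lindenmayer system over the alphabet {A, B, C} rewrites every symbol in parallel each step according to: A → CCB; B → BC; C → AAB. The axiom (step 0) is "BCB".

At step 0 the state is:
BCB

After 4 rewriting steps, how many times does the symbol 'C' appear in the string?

46

t=0: BCB
t=1: BCAABBC
t=2: BCAABCCBCCBBCBCAAB
t=3: BCAABCCBCCBBCAABAABBCAABAABBCBCAABBCAABCCBCCBBC
t=4: BCAABCCBCCBBCAABAABBCAABAABBCBCAABCCBCCBBCCCBCCBBCBCAABCCB…BCCBBCBCAABBCAABCCBCCBBCBCAABCCBCCBBCAABAABBCAABAABBCBCAAB  (len 123)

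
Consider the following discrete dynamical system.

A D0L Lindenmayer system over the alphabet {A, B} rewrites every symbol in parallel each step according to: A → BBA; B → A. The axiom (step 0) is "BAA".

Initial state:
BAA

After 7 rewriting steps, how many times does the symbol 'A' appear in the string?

213

gen 0: BAA
gen 1: ABBABBA
gen 2: BBAAABBAAABBA
gen 3: AABBABBABBAAABBABBABBAAABBA
gen 4: BBABBAAABBAAABBAAABBABBABBAAABBAAABBAAABBABBABBAAABBA
gen 5: AABBAAABBABBABBAAABBABBABBAAABBABBABBAAABBAAABBAAABBABBABBAAABBABBABBAAABBABBABBAAABBAAABBAAABBABBABBAAABBA
gen 6: BBABBAAABBABBABBAAABBAAABBAAABBABBABBAAABBAAABBAAABBABBABB…ABBABBABBAAABBABBABBAAABBABBABBAAABBAAABBAAABBABBABBAAABBA  (len 213)
gen 7: AABBAAABBABBABBAAABBAAABBAAABBABBABBAAABBABBABBAAABBABBABB…ABBABBABBAAABBABBABBAAABBABBABBAAABBAAABBAAABBABBABBAAABBA  (len 427)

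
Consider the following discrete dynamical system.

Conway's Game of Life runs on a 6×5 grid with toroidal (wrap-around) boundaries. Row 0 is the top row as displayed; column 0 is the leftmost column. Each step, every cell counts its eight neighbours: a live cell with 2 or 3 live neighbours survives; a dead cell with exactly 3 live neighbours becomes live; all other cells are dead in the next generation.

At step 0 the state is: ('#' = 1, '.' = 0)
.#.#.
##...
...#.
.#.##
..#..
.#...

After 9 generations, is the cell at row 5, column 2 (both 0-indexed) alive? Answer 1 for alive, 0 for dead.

gen 0: .#.#.
##...
...#.
.#.##
..#..
.#...
gen 1: .#...
##..#
.#.#.
...##
####.
.#...
gen 2: .##..
.#..#
.#.#.
.....
##.#.
.....
gen 3: ###..
.#.#.
#.#..
##..#
.....
#....
gen 4: #.#.#
...##
..##.
##..#
.#..#
#....
gen 5: ##...
##...
.##..
.#..#
.#..#
...#.
gen 6: ###.#
.....
..#..
.#.#.
..###
.##.#
gen 7: ..#.#
#.##.
..#..
.#..#
....#
.....
gen 8: .##.#
..#.#
#.#.#
#..#.
#....
...#.
gen 9: ###.#
..#.#
#.#..
#..#.
.....
#####

1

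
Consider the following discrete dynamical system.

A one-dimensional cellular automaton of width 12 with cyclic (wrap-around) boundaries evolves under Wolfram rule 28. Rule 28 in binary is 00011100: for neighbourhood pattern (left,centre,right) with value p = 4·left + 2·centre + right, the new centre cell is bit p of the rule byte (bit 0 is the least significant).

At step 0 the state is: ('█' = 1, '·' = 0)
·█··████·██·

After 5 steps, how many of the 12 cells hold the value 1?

6

k=0  ·█··████·██·
k=1  ·██·█····█·█
k=2  ·█··██···█·█
k=3  ·██·█·█··█·█
k=4  ·█··█·██·█·█
k=5  ·██·█·█··█·█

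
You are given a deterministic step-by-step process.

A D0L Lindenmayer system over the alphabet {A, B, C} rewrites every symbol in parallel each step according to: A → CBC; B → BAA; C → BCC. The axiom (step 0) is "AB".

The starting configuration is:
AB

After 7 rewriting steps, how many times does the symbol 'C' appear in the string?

k=0  AB
k=1  CBCBAA
k=2  BCCBAABCCBAACBCCBC
k=3  BAABCCBCCBAACBCCBCBAABCCBCCBAACBCCBCBCCBAABCCBCCBAABCC
k=4  BAACBCCBCBAABCCBCCBAABCCBCCBAACBCCBCBCCBAABCCBCCBAABCCBAAC…ABCCBAABCCBCCBAACBCCBCBAABCCBCCBAABCCBCCBAACBCCBCBAABCCBCC  (len 162)
k=5  BAACBCCBCBCCBAABCCBCCBAABCCBAACBCCBCBAABCCBCCBAABCCBCCBAAC…CBCCBAACBCCBCBCCBAABCCBCCBAABCCBAACBCCBCBAABCCBCCBAABCCBCC  (len 486)
k=6  BAACBCCBCBCCBAABCCBCCBAABCCBAABCCBCCBAACBCCBCBAABCCBCCBAAB…ABCCBAACBCCBCBAABCCBCCBAABCCBCCBAACBCCBCBAABCCBCCBAABCCBCC  (len 1458)
k=7  BAACBCCBCBCCBAABCCBCCBAABCCBAABCCBCCBAACBCCBCBAABCCBCCBAAB…ABCCBAACBCCBCBAABCCBCCBAABCCBCCBAACBCCBCBAABCCBCCBAABCCBCC  (len 4374)

1944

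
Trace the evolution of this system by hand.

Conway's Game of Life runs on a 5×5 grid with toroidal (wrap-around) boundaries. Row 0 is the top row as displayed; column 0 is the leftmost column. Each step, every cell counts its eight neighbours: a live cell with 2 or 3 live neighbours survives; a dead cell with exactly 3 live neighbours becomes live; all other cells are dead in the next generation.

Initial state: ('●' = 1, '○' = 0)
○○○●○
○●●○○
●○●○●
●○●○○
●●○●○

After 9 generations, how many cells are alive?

3

0) ○○○●○
○●●○○
●○●○●
●○●○○
●●○●○
1) ●○○●●
●●●○●
●○●○●
○○●○○
●●○●○
2) ○○○○○
○○●○○
○○●○●
○○●○○
●●○●○
3) ○●●○○
○○○●○
○●●○○
●○●○●
○●●○○
4) ○●○●○
○○○●○
●●●○●
●○○○○
○○○○○
5) ○○●○○
○○○●○
●●●●●
●○○○●
○○○○○
6) ○○○○○
●○○○○
○●●○○
○○●○○
○○○○○
7) ○○○○○
○●○○○
○●●○○
○●●○○
○○○○○
8) ○○○○○
○●●○○
●○○○○
○●●○○
○○○○○
9) ○○○○○
○●○○○
●○○○○
○●○○○
○○○○○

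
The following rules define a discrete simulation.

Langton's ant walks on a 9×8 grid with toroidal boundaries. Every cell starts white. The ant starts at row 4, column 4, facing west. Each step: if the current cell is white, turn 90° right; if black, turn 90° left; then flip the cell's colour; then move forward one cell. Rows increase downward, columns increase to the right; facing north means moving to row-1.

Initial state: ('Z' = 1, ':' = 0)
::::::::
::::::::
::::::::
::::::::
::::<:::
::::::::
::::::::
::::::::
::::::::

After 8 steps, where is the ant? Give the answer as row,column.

4,4

[0] ::::::::
::::::::
::::::::
::::::::
::::<:::
::::::::
::::::::
::::::::
::::::::
[1] ::::::::
::::::::
::::::::
::::^:::
::::Z:::
::::::::
::::::::
::::::::
::::::::
[2] ::::::::
::::::::
::::::::
::::Z>::
::::Z:::
::::::::
::::::::
::::::::
::::::::
[3] ::::::::
::::::::
::::::::
::::ZZ::
::::Zv::
::::::::
::::::::
::::::::
::::::::
[4] ::::::::
::::::::
::::::::
::::ZZ::
::::<Z::
::::::::
::::::::
::::::::
::::::::
[5] ::::::::
::::::::
::::::::
::::ZZ::
:::::Z::
::::v:::
::::::::
::::::::
::::::::
[6] ::::::::
::::::::
::::::::
::::ZZ::
:::::Z::
:::<Z:::
::::::::
::::::::
::::::::
[7] ::::::::
::::::::
::::::::
::::ZZ::
:::^:Z::
:::ZZ:::
::::::::
::::::::
::::::::
[8] ::::::::
::::::::
::::::::
::::ZZ::
:::Z>Z::
:::ZZ:::
::::::::
::::::::
::::::::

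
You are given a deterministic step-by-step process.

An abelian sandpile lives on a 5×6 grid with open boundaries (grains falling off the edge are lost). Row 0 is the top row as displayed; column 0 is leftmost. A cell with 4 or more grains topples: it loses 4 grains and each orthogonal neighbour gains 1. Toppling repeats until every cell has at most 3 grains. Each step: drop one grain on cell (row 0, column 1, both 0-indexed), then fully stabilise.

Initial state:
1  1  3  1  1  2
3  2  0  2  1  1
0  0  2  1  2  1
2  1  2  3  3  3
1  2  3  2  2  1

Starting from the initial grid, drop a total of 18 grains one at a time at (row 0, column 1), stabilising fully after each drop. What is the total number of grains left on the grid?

54

k=0  1  1  3  1  1  2
3  2  0  2  1  1
0  0  2  1  2  1
2  1  2  3  3  3
1  2  3  2  2  1
k=1  1  2  3  1  1  2
3  2  0  2  1  1
0  0  2  1  2  1
2  1  2  3  3  3
1  2  3  2  2  1
k=2  1  3  3  1  1  2
3  2  0  2  1  1
0  0  2  1  2  1
2  1  2  3  3  3
1  2  3  2  2  1
k=3  2  1  0  2  1  2
3  3  1  2  1  1
0  0  2  1  2  1
2  1  2  3  3  3
1  2  3  2  2  1
k=4  2  2  0  2  1  2
3  3  1  2  1  1
0  0  2  1  2  1
2  1  2  3  3  3
1  2  3  2  2  1
k=5  2  3  0  2  1  2
3  3  1  2  1  1
0  0  2  1  2  1
2  1  2  3  3  3
1  2  3  2  2  1
k=6  0  2  1  2  1  2
1  1  2  2  1  1
1  1  2  1  2  1
2  1  2  3  3  3
1  2  3  2  2  1
k=7  0  3  1  2  1  2
1  1  2  2  1  1
1  1  2  1  2  1
2  1  2  3  3  3
1  2  3  2  2  1
k=8  1  0  2  2  1  2
1  2  2  2  1  1
1  1  2  1  2  1
2  1  2  3  3  3
1  2  3  2  2  1
k=9  1  1  2  2  1  2
1  2  2  2  1  1
1  1  2  1  2  1
2  1  2  3  3  3
1  2  3  2  2  1
k=10  1  2  2  2  1  2
1  2  2  2  1  1
1  1  2  1  2  1
2  1  2  3  3  3
1  2  3  2  2  1
k=11  1  3  2  2  1  2
1  2  2  2  1  1
1  1  2  1  2  1
2  1  2  3  3  3
1  2  3  2  2  1
k=12  2  0  3  2  1  2
1  3  2  2  1  1
1  1  2  1  2  1
2  1  2  3  3  3
1  2  3  2  2  1
k=13  2  1  3  2  1  2
1  3  2  2  1  1
1  1  2  1  2  1
2  1  2  3  3  3
1  2  3  2  2  1
k=14  2  2  3  2  1  2
1  3  2  2  1  1
1  1  2  1  2  1
2  1  2  3  3  3
1  2  3  2  2  1
k=15  2  3  3  2  1  2
1  3  2  2  1  1
1  1  2  1  2  1
2  1  2  3  3  3
1  2  3  2  2  1
k=16  3  2  1  3  1  2
2  1  0  3  1  1
1  2  3  1  2  1
2  1  2  3  3  3
1  2  3  2  2  1
k=17  3  3  1  3  1  2
2  1  0  3  1  1
1  2  3  1  2  1
2  1  2  3  3  3
1  2  3  2  2  1
k=18  0  1  2  3  1  2
3  2  0  3  1  1
1  2  3  1  2  1
2  1  2  3  3  3
1  2  3  2  2  1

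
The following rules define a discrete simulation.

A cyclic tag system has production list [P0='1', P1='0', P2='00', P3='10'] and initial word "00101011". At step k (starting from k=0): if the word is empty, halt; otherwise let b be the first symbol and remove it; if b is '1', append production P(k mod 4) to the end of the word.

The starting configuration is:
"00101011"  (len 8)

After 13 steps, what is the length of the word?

[0] "00101011"  (len 8)
[1] "0101011"  (len 7)
[2] "101011"  (len 6)
[3] "0101100"  (len 7)
[4] "101100"  (len 6)
[5] "011001"  (len 6)
[6] "11001"  (len 5)
[7] "100100"  (len 6)
[8] "0010010"  (len 7)
[9] "010010"  (len 6)
[10] "10010"  (len 5)
[11] "001000"  (len 6)
[12] "01000"  (len 5)
[13] "1000"  (len 4)

4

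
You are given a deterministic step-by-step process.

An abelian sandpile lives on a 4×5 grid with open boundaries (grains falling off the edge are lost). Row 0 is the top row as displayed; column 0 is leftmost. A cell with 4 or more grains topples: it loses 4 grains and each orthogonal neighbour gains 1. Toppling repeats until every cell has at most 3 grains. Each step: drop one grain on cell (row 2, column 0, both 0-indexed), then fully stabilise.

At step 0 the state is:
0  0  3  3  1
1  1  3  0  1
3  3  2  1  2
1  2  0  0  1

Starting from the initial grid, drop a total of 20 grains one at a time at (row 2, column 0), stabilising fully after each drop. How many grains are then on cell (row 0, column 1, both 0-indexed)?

t=0: 0  0  3  3  1
1  1  3  0  1
3  3  2  1  2
1  2  0  0  1
t=1: 0  0  3  3  1
2  2  3  0  1
1  0  3  1  2
2  3  0  0  1
t=2: 0  0  3  3  1
2  2  3  0  1
2  0  3  1  2
2  3  0  0  1
t=3: 0  0  3  3  1
2  2  3  0  1
3  0  3  1  2
2  3  0  0  1
t=4: 0  0  3  3  1
3  2  3  0  1
0  1  3  1  2
3  3  0  0  1
t=5: 0  0  3  3  1
3  2  3  0  1
1  1  3  1  2
3  3  0  0  1
t=6: 0  0  3  3  1
3  2  3  0  1
2  1  3  1  2
3  3  0  0  1
t=7: 0  0  3  3  1
3  2  3  0  1
3  1  3  1  2
3  3  0  0  1
t=8: 1  0  3  3  1
0  3  3  0  1
2  3  3  1  2
1  0  1  0  1
t=9: 1  0  3  3  1
0  3  3  0  1
3  3  3  1  2
1  0  1  0  1
t=10: 1  2  1  0  2
2  1  2  2  1
1  2  1  2  2
2  1  2  0  1
t=11: 1  2  1  0  2
2  1  2  2  1
2  2  1  2  2
2  1  2  0  1
t=12: 1  2  1  0  2
2  1  2  2  1
3  2  1  2  2
2  1  2  0  1
t=13: 1  2  1  0  2
3  1  2  2  1
0  3  1  2  2
3  1  2  0  1
t=14: 1  2  1  0  2
3  1  2  2  1
1  3  1  2  2
3  1  2  0  1
t=15: 1  2  1  0  2
3  1  2  2  1
2  3  1  2  2
3  1  2  0  1
t=16: 1  2  1  0  2
3  1  2  2  1
3  3  1  2  2
3  1  2  0  1
t=17: 2  2  1  0  2
0  3  2  2  1
3  0  2  2  2
0  3  2  0  1
t=18: 2  2  1  0  2
1  3  2  2  1
0  1  2  2  2
1  3  2  0  1
t=19: 2  2  1  0  2
1  3  2  2  1
1  1  2  2  2
1  3  2  0  1
t=20: 2  2  1  0  2
1  3  2  2  1
2  1  2  2  2
1  3  2  0  1

2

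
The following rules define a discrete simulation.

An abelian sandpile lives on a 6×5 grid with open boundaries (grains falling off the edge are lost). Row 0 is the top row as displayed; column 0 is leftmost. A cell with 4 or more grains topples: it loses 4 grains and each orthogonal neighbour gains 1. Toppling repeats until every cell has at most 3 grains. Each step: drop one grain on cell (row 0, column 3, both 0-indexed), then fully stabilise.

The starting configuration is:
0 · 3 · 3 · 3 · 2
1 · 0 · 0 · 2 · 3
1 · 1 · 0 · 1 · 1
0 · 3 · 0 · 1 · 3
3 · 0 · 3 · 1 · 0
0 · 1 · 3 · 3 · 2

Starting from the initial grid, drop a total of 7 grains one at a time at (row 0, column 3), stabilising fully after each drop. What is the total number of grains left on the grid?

43

step 0: 0 · 3 · 3 · 3 · 2
1 · 0 · 0 · 2 · 3
1 · 1 · 0 · 1 · 1
0 · 3 · 0 · 1 · 3
3 · 0 · 3 · 1 · 0
0 · 1 · 3 · 3 · 2
step 1: 1 · 0 · 1 · 1 · 3
1 · 1 · 1 · 3 · 3
1 · 1 · 0 · 1 · 1
0 · 3 · 0 · 1 · 3
3 · 0 · 3 · 1 · 0
0 · 1 · 3 · 3 · 2
step 2: 1 · 0 · 1 · 2 · 3
1 · 1 · 1 · 3 · 3
1 · 1 · 0 · 1 · 1
0 · 3 · 0 · 1 · 3
3 · 0 · 3 · 1 · 0
0 · 1 · 3 · 3 · 2
step 3: 1 · 0 · 1 · 3 · 3
1 · 1 · 1 · 3 · 3
1 · 1 · 0 · 1 · 1
0 · 3 · 0 · 1 · 3
3 · 0 · 3 · 1 · 0
0 · 1 · 3 · 3 · 2
step 4: 1 · 0 · 2 · 2 · 1
1 · 1 · 2 · 1 · 1
1 · 1 · 0 · 2 · 2
0 · 3 · 0 · 1 · 3
3 · 0 · 3 · 1 · 0
0 · 1 · 3 · 3 · 2
step 5: 1 · 0 · 2 · 3 · 1
1 · 1 · 2 · 1 · 1
1 · 1 · 0 · 2 · 2
0 · 3 · 0 · 1 · 3
3 · 0 · 3 · 1 · 0
0 · 1 · 3 · 3 · 2
step 6: 1 · 0 · 3 · 0 · 2
1 · 1 · 2 · 2 · 1
1 · 1 · 0 · 2 · 2
0 · 3 · 0 · 1 · 3
3 · 0 · 3 · 1 · 0
0 · 1 · 3 · 3 · 2
step 7: 1 · 0 · 3 · 1 · 2
1 · 1 · 2 · 2 · 1
1 · 1 · 0 · 2 · 2
0 · 3 · 0 · 1 · 3
3 · 0 · 3 · 1 · 0
0 · 1 · 3 · 3 · 2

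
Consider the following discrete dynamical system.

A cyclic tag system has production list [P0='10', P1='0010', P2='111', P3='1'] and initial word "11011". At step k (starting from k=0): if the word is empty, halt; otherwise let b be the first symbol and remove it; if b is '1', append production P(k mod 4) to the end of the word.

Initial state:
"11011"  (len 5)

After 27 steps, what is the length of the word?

10

0) "11011"  (len 5)
1) "101110"  (len 6)
2) "011100010"  (len 9)
3) "11100010"  (len 8)
4) "11000101"  (len 8)
5) "100010110"  (len 9)
6) "000101100010"  (len 12)
7) "00101100010"  (len 11)
8) "0101100010"  (len 10)
9) "101100010"  (len 9)
10) "011000100010"  (len 12)
11) "11000100010"  (len 11)
12) "10001000101"  (len 11)
13) "000100010110"  (len 12)
14) "00100010110"  (len 11)
15) "0100010110"  (len 10)
16) "100010110"  (len 9)
17) "0001011010"  (len 10)
18) "001011010"  (len 9)
19) "01011010"  (len 8)
20) "1011010"  (len 7)
21) "01101010"  (len 8)
22) "1101010"  (len 7)
23) "101010111"  (len 9)
24) "010101111"  (len 9)
25) "10101111"  (len 8)
26) "01011110010"  (len 11)
27) "1011110010"  (len 10)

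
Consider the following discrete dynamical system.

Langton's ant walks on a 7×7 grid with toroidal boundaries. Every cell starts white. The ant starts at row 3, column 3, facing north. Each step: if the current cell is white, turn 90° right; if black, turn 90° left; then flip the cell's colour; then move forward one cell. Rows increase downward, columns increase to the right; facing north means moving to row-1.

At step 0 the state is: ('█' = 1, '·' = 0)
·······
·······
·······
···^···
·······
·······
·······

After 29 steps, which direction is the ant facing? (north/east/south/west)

gen 0: ·······
·······
·······
···^···
·······
·······
·······
gen 1: ·······
·······
·······
···█>··
·······
·······
·······
gen 2: ·······
·······
·······
···██··
····v··
·······
·······
gen 3: ·······
·······
·······
···██··
···<█··
·······
·······
gen 4: ·······
·······
·······
···^█··
···██··
·······
·······
gen 5: ·······
·······
·······
··<·█··
···██··
·······
·······
gen 6: ·······
·······
··^····
··█·█··
···██··
·······
·······
gen 7: ·······
·······
··█>···
··█·█··
···██··
·······
·······
gen 8: ·······
·······
··██···
··█v█··
···██··
·······
·······
gen 9: ·······
·······
··██···
··<██··
···██··
·······
·······
gen 10: ·······
·······
··██···
···██··
··v██··
·······
·······
gen 11: ·······
·······
··██···
···██··
·<███··
·······
·······
gen 12: ·······
·······
··██···
·^·██··
·████··
·······
·······
gen 13: ·······
·······
··██···
·█>██··
·████··
·······
·······
gen 14: ·······
·······
··██···
·████··
·█v██··
·······
·······
gen 15: ·······
·······
··██···
·████··
·█·>█··
·······
·······
gen 16: ·······
·······
··██···
·██^█··
·█··█··
·······
·······
gen 17: ·······
·······
··██···
·█<·█··
·█··█··
·······
·······
gen 18: ·······
·······
··██···
·█··█··
·█v·█··
·······
·······
gen 19: ·······
·······
··██···
·█··█··
·<█·█··
·······
·······
gen 20: ·······
·······
··██···
·█··█··
··█·█··
·v·····
·······
gen 21: ·······
·······
··██···
·█··█··
··█·█··
<█·····
·······
gen 22: ·······
·······
··██···
·█··█··
^·█·█··
██·····
·······
gen 23: ·······
·······
··██···
·█··█··
█>█·█··
██·····
·······
gen 24: ·······
·······
··██···
·█··█··
███·█··
█v·····
·······
gen 25: ·······
·······
··██···
·█··█··
███·█··
█·>····
·······
gen 26: ·······
·······
··██···
·█··█··
███·█··
█·█····
··v····
gen 27: ·······
·······
··██···
·█··█··
███·█··
█·█····
·<█····
gen 28: ·······
·······
··██···
·█··█··
███·█··
█^█····
·██····
gen 29: ·······
·······
··██···
·█··█··
███·█··
██>····
·██····

east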